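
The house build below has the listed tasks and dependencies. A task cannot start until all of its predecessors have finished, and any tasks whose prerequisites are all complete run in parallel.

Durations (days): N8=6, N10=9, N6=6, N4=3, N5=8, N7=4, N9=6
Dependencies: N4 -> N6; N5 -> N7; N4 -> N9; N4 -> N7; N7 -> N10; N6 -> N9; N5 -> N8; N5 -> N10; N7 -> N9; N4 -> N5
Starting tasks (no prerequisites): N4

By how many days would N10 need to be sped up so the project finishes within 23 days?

Current finish: 24 days; target: 23.
N10 is on every critical path, so each day cut from N10 cuts the finish by one (this holds down to a finish of 21).
Need 24 − 23 = 1 day off N10 → N10 becomes 8 days, finish becomes 23.

1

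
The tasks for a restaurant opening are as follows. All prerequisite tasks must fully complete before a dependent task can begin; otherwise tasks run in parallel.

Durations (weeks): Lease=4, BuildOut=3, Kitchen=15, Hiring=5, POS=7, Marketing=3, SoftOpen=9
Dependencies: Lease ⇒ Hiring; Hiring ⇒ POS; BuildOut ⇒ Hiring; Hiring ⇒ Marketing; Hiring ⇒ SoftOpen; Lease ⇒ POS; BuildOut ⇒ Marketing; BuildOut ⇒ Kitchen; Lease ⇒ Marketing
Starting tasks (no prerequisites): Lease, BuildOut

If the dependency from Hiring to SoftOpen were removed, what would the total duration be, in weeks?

With the dependency in place, Lease→Hiring→SoftOpen = 4+5+9 = 18 sets the finish at 18 weeks.
Without Hiring→SoftOpen, SoftOpen's earliest start moves from 9 to 0.
The longest chain is now BuildOut→Kitchen = 3+15 = 18, so the job takes 18 weeks.

18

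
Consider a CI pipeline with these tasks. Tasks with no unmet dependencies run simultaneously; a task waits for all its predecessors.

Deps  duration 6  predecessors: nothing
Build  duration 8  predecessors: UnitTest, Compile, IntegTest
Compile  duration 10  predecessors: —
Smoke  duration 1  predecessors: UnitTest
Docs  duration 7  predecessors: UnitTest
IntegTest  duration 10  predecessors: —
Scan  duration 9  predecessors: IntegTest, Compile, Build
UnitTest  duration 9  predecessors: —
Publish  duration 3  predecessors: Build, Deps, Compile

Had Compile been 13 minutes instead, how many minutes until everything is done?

Actual critical path: Compile→Build→Scan = 10+8+9 = 27 ⇒ 27 minutes.
Compile is on the critical path; changing it to 13 makes that path 30 minutes.
No other chain overtakes it, so the finish is 30 minutes.

30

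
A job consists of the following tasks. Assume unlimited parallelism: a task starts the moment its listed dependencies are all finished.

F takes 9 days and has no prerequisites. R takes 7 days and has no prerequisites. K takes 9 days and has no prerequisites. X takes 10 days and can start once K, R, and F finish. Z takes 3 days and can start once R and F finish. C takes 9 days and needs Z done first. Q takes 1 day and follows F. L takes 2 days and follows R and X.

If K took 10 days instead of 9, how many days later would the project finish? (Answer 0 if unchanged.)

Baseline: K→X→L = 9+10+2 = 21 → 21 days.
K is on the critical path; changing it to 10 makes that path 22 days.
That remains the longest chain; total 22 days.
Change in finish: 22 − 21 = +1 days.

1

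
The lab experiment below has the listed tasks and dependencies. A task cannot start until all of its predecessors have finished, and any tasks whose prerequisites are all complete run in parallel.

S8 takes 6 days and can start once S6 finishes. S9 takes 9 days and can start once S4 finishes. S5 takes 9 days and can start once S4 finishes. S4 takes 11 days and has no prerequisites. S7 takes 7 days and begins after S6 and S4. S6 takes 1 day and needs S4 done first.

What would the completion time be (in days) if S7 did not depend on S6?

20

With the dependency in place, S4→S5 = 11+9 = 20 sets the finish at 20 days.
Without S6→S7, S7's earliest start moves from 12 to 11.
After: S4→S5 = 11+9 = 20 → 20 days.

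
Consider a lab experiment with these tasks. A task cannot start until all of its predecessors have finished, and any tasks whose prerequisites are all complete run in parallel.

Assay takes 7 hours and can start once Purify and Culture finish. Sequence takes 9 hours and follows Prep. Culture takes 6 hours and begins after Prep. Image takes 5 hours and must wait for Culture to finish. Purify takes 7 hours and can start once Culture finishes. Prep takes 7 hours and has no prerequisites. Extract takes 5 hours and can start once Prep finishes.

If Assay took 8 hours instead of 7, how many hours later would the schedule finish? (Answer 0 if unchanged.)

1

The binding path is Prep→Culture→Purify→Assay = 7+6+7+7 = 27; finish at 27 hours.
Assay is on the critical path; changing it to 8 makes that path 28 hours.
That remains the longest chain; total 28 hours.
Change in finish: 28 − 27 = +1 hours.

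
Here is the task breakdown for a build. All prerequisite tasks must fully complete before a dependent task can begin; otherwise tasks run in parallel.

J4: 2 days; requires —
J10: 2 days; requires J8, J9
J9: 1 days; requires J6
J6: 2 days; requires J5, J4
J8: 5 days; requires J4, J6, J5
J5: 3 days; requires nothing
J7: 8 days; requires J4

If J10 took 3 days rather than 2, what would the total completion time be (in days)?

Actual critical path: J5→J6→J8→J10 = 3+2+5+2 = 12 ⇒ 12 days.
J10 is on the critical path; changing it to 3 makes that path 13 days.
The critical path is still J5→J6→J8→J10; finish is now 13 days.

13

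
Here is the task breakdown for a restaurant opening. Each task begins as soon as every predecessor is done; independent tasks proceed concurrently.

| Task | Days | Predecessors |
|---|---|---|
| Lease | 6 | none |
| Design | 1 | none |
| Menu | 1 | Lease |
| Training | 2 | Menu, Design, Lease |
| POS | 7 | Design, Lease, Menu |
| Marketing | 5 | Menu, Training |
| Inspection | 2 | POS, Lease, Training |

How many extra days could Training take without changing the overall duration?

The longest chain is Lease→Menu→POS→Inspection = 6+1+7+2 = 16; overall finish 16 days.
Longest path through Training: 14 days (earliest finish 9, latest finish 11).
Float = 16 − 14 = 2.

2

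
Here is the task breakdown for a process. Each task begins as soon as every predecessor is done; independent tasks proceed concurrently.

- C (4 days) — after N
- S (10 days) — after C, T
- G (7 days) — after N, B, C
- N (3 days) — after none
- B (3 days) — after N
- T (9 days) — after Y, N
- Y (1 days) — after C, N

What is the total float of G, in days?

Critical path: N→C→Y→T→S = 3+4+1+9+10 = 27, so the finish is 27 days.
G finishes as early as 14 and must finish by 27.
Float = 27 − 14 = 13.

13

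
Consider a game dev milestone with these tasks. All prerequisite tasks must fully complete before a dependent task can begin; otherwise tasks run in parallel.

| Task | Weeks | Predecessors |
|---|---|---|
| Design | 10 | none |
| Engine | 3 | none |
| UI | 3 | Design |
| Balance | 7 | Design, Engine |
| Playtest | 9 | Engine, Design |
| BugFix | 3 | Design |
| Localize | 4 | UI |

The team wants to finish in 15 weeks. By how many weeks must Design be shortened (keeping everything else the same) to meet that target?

Current finish: 19 weeks; target: 15.
Design is on every critical path, so each week cut from Design cuts the finish by one (this holds down to a finish of 12).
Need 19 − 15 = 4 weeks off Design → Design becomes 6 weeks, finish becomes 15.

4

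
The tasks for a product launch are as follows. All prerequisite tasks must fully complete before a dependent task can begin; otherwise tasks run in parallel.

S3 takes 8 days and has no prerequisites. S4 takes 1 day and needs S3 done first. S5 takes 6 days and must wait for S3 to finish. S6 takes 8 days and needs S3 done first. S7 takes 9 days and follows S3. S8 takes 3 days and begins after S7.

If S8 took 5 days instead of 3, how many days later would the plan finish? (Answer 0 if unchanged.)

The binding path is S3→S7→S8 = 8+9+3 = 20; finish at 20 days.
Since S8 is critical, the +2 change carries straight to that chain (now 22 days).
That remains the longest chain; total 22 days.
Change in finish: 22 − 20 = +2 days.

2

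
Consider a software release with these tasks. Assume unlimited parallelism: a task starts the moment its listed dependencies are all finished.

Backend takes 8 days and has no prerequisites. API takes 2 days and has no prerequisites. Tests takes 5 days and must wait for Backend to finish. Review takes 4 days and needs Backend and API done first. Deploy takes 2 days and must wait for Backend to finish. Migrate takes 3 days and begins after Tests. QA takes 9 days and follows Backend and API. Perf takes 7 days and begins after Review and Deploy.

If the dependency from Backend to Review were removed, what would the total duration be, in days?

Before: longest chain Backend→Review→Perf = 8+4+7 = 19, finish 19.
Without Backend→Review, Review's earliest start moves from 8 to 2.
New critical path: Backend→Deploy→Perf = 8+2+7 = 17 ⇒ 17 days.

17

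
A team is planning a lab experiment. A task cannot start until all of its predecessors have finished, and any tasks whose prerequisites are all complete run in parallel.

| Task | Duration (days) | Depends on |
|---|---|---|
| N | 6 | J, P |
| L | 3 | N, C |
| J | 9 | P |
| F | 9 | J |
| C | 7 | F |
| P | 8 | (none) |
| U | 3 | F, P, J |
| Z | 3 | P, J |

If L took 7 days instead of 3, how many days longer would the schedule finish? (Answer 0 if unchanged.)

As given, the longest chain is P→J→F→C→L = 8+9+9+7+3 = 36, so the finish is 36 days.
L lies on that path, so at 7 days the path becomes 40 days.
The critical path is still P→J→F→C→L; finish is now 40 days.
Change in finish: 40 − 36 = +4 days.

4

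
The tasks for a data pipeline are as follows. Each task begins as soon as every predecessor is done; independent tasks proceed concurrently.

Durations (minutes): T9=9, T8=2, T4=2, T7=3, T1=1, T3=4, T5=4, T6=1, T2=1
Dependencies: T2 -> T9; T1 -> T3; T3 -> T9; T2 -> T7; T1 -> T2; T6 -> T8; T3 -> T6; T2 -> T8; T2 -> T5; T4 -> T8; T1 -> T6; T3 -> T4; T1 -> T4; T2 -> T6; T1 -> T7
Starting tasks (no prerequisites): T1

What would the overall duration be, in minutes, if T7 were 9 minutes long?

As given, the longest chain is T1→T3→T9 = 1+4+9 = 14, so the finish is 14 minutes.
The longest path through T7 is only 5 minutes, so T7 has float 9.
No other chain overtakes it, so the finish is 14 minutes.

14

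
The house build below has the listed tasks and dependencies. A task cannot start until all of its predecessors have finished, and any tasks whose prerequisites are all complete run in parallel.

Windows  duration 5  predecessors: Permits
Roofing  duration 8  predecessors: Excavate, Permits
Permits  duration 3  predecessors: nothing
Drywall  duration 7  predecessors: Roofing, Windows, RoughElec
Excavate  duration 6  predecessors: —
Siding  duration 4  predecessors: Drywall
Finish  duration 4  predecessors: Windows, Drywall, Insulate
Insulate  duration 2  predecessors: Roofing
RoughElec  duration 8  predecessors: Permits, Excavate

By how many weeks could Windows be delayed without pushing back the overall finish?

6

Excavate→Roofing→Drywall→Siding = 6+8+7+4 = 25 sets the makespan at 25 weeks.
Longest path through Windows: 19 weeks (earliest finish 8, latest finish 14).
Slack of Windows = 9 − 3 = 6 weeks.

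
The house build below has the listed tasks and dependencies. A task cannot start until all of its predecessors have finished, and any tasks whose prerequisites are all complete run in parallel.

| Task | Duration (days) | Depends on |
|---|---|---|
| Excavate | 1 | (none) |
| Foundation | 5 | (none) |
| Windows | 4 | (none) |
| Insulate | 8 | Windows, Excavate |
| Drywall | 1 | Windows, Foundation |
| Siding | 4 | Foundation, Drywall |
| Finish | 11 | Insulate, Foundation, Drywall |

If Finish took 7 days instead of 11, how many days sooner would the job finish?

As given, the longest chain is Windows→Insulate→Finish = 4+8+11 = 23, so the finish is 23 days.
Finish is on the critical path; changing it to 7 makes that path 19 days.
That remains the longest chain; total 19 days.
Change in finish: 19 − 23 = -4 days.

4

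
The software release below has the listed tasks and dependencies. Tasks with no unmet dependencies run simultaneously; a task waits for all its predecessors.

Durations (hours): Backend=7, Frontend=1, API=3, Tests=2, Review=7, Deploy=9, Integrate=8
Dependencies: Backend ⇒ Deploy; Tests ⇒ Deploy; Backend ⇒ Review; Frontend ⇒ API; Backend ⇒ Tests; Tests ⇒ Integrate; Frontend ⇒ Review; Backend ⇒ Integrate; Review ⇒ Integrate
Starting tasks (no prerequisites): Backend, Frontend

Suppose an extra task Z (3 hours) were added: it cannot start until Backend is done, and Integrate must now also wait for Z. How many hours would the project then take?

Originally the project takes 22 hours.
With Z inserted, Integrate now waits for max(Tests, Backend, Review, Z).
New critical path: Backend→Review→Integrate = 7+7+8 = 22 ⇒ 22 hours.

22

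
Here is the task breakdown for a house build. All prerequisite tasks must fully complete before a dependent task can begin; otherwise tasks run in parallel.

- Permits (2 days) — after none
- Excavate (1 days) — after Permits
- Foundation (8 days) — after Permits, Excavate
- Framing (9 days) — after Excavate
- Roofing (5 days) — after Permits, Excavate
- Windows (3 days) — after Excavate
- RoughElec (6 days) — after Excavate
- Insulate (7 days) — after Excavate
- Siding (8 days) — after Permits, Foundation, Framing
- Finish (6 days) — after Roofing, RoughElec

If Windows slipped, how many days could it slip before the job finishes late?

Critical path: Permits→Excavate→Framing→Siding = 2+1+9+8 = 20, so the finish is 20 days.
Longest path through Windows: 6 days (earliest finish 6, latest finish 20).
Float = 20 − 6 = 14.

14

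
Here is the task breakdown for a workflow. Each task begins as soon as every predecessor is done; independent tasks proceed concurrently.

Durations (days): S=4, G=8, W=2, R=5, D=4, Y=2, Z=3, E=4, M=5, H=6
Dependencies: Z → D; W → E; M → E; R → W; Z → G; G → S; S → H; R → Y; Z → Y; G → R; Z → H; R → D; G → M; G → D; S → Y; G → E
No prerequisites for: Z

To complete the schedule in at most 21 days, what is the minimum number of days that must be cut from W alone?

1

Current finish: 22 days; target: 21.
W is on every critical path, so each day cut from W cuts the finish by one (this holds down to a finish of 21).
Need 22 − 21 = 1 day off W → W becomes 1 day, finish becomes 21.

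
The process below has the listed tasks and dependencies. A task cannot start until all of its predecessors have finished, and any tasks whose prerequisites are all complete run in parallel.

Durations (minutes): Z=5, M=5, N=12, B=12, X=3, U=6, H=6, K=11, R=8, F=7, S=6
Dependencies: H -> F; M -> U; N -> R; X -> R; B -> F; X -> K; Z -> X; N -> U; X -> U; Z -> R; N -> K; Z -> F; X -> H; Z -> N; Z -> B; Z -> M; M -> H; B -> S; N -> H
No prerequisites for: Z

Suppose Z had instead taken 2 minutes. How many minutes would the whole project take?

The binding path is Z→N→H→F = 5+12+6+7 = 30; finish at 30 minutes.
Z is on the critical path; changing it to 2 makes that path 27 minutes.
No other chain overtakes it, so the finish is 27 minutes.

27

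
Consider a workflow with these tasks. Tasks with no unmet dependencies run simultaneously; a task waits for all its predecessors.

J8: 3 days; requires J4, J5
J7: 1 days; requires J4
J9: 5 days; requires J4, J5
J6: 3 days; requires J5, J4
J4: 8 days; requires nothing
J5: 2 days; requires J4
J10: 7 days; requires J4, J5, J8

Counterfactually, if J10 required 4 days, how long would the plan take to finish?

Critical path before the change: J4→J5→J8→J10 = 8+2+3+7 = 20 giving 20 days.
Since J10 is critical, the -3 change carries straight to that chain (now 17 days).
No other chain overtakes it, so the finish is 17 days.

17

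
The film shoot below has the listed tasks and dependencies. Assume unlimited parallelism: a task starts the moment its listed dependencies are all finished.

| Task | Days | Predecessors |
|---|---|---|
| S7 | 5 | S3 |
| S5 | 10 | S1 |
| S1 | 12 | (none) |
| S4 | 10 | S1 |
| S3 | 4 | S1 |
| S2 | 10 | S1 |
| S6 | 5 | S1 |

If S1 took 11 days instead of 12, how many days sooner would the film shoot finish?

Baseline: S1→S2 = 12+10 = 22 → 22 days.
S1 is on the critical path; changing it to 11 makes that path 21 days.
The critical path is still S1→S2; finish is now 21 days.
Change in finish: 21 − 22 = -1 days.

1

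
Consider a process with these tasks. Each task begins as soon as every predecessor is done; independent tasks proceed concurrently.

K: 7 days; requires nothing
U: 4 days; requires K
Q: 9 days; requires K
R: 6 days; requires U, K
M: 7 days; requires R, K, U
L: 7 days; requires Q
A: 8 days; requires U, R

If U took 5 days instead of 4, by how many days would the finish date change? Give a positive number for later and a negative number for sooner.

The binding path is K→U→R→A = 7+4+6+8 = 25; finish at 25 days.
U is on the critical path; changing it to 5 makes that path 26 days.
No other chain overtakes it, so the finish is 26 days.
Change in finish: 26 − 25 = +1 days.

1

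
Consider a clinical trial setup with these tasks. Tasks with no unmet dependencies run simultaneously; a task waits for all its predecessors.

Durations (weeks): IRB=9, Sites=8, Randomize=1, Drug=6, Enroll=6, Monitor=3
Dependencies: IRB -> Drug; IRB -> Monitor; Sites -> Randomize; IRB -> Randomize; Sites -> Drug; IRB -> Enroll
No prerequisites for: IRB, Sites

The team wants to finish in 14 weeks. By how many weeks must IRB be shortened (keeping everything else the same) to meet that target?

Current finish: 15 weeks; target: 14.
IRB is on every critical path, so each week cut from IRB cuts the finish by one (this holds down to a finish of 14).
Need 15 − 14 = 1 week off IRB → IRB becomes 8 weeks, finish becomes 14.

1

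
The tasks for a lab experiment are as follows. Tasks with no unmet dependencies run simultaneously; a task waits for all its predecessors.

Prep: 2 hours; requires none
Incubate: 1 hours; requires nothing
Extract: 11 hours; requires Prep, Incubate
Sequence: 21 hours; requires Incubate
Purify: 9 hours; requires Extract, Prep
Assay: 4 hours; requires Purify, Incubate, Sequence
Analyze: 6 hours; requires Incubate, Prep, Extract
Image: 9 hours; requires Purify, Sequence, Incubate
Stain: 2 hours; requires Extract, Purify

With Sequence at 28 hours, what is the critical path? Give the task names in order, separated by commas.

Critical path before the change: Incubate→Sequence→Image = 1+21+9 = 31 giving 31 hours.
Since Sequence is critical, the +7 change carries straight to that chain (now 38 hours).
The critical path is still Incubate→Sequence→Image; finish is now 38 hours.

Incubate, Sequence, Image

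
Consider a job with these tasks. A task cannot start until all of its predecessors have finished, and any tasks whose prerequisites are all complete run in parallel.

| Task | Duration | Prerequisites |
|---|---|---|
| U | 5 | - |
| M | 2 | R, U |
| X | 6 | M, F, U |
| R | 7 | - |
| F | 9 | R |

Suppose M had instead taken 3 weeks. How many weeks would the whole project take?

Baseline: R→F→X = 7+9+6 = 22 → 22 weeks.
The longest path through M is only 15 weeks, so M has float 7.
That remains the longest chain; total 22 weeks.

22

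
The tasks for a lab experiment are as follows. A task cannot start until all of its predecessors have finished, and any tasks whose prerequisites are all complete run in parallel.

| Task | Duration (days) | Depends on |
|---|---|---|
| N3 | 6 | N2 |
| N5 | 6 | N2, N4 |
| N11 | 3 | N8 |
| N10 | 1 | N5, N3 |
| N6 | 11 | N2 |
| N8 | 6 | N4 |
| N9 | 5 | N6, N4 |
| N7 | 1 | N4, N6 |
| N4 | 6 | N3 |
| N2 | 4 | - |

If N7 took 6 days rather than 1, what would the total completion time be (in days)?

Critical path before the change: N2→N3→N4→N8→N11 = 4+6+6+6+3 = 25 giving 25 days.
N7 is off the critical path — its longest chain is 17 days, giving 8 of slack.
That remains the longest chain; total 25 days.

25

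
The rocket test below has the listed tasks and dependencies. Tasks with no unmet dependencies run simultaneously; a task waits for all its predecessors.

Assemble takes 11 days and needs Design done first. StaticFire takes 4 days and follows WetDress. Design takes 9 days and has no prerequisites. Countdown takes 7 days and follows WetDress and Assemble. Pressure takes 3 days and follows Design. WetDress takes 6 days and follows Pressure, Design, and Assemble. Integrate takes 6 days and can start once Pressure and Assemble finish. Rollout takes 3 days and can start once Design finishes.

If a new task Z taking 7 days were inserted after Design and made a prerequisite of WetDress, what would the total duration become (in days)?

Originally the job takes 33 days.
With Z inserted, WetDress now waits for max(Pressure, Design, Assemble, Z).
New critical path: Design→Assemble→WetDress→Countdown = 9+11+6+7 = 33 ⇒ 33 days.

33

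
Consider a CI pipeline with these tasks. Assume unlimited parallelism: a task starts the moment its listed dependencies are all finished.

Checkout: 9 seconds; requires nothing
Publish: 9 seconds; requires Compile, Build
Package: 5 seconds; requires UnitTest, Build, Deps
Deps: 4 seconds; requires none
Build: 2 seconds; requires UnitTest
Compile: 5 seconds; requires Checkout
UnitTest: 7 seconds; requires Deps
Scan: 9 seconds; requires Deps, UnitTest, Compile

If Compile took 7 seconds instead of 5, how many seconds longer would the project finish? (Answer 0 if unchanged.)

Baseline: Checkout→Compile→Scan = 9+5+9 = 23 → 23 seconds.
Compile lies on that path, so at 7 seconds the path becomes 25 seconds.
No other chain overtakes it, so the finish is 25 seconds.
Change in finish: 25 − 23 = +2 seconds.

2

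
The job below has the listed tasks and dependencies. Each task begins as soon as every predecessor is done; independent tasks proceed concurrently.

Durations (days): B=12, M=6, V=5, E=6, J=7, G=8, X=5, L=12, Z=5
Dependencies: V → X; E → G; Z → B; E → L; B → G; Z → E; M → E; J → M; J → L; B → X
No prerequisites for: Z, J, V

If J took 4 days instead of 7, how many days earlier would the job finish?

3

As given, the longest chain is J→M→E→L = 7+6+6+12 = 31, so the finish is 31 days.
Since J is critical, the -3 change carries straight to that chain (now 28 days).
No other chain overtakes it, so the finish is 28 days.
Change in finish: 28 − 31 = -3 days.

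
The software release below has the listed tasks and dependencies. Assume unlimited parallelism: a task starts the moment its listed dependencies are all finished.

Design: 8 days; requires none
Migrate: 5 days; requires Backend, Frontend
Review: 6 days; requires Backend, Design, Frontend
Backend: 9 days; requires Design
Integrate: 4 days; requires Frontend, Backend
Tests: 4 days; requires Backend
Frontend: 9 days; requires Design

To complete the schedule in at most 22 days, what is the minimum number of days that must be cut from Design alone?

1

Current finish: 23 days; target: 22.
Design is on every critical path, so each day cut from Design cuts the finish by one (this holds down to a finish of 16).
Need 23 − 22 = 1 day off Design → Design becomes 7 days, finish becomes 22.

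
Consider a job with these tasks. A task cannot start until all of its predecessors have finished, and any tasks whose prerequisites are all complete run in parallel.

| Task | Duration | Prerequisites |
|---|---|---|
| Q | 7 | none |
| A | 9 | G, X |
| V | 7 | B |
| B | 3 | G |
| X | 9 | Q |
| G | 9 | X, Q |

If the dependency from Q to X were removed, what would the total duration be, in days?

Before: longest chain Q→X→G→B→V = 7+9+9+3+7 = 35, finish 35.
Without Q→X, X's earliest start moves from 7 to 0.
New critical path: X→G→B→V = 9+9+3+7 = 28 ⇒ 28 days.

28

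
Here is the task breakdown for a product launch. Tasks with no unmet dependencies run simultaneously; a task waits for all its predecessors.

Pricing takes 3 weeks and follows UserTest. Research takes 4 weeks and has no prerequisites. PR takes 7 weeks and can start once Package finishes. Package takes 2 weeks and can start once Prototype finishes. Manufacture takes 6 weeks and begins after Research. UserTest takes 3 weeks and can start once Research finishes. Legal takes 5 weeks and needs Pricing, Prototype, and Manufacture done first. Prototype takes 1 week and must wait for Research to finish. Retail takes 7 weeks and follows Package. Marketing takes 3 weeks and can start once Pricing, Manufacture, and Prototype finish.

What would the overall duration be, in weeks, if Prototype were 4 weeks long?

The binding path is Research→UserTest→Pricing→Legal = 4+3+3+5 = 15; finish at 15 weeks.
Prototype is off the critical path — its longest chain is 14 weeks, giving 1 of slack.
New critical path: Research→Prototype→Package→PR = 4+4+2+7 = 17 ⇒ 17 weeks.

17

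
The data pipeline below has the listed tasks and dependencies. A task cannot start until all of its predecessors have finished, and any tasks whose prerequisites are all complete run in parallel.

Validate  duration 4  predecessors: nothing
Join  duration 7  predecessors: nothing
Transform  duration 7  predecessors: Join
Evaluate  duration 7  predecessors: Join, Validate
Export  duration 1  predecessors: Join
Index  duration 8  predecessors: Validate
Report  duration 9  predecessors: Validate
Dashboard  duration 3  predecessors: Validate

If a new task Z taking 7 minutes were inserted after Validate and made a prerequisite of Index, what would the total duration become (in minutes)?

Originally the project takes 14 minutes.
With Z inserted, Index now waits for max(Validate, Z).
New critical path: Validate→Z→Index = 4+7+8 = 19 ⇒ 19 minutes.

19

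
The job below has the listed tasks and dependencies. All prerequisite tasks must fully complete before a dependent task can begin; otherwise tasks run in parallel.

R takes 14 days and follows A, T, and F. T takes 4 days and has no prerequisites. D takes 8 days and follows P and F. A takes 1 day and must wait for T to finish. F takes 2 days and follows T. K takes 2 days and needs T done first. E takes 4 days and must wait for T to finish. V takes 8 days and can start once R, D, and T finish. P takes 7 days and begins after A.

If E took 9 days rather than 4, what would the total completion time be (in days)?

28

Actual critical path: T→A→P→D→V = 4+1+7+8+8 = 28 ⇒ 28 days.
E is off the critical path — its longest chain is 8 days, giving 20 of slack.
That remains the longest chain; total 28 days.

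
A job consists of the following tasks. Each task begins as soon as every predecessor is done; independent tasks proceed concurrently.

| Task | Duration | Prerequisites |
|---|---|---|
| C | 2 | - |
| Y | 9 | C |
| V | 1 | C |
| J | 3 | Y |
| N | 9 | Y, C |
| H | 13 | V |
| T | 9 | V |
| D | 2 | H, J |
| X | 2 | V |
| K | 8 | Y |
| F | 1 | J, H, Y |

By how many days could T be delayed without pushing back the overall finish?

The longest chain is C→Y→N = 2+9+9 = 20; overall finish 20 days.
Longest path through T: 12 days (earliest finish 12, latest finish 20).
Float = 20 − 12 = 8.

8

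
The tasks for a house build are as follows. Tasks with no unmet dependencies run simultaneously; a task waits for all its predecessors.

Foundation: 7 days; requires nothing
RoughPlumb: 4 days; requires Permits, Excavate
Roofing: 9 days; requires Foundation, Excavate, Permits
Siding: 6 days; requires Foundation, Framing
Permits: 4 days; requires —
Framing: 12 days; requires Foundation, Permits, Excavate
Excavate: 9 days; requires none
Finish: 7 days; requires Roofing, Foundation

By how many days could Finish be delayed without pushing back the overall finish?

Critical path: Excavate→Framing→Siding = 9+12+6 = 27, so the finish is 27 days.
Longest path through Finish: 25 days (earliest finish 25, latest finish 27).
Float = 27 − 25 = 2.

2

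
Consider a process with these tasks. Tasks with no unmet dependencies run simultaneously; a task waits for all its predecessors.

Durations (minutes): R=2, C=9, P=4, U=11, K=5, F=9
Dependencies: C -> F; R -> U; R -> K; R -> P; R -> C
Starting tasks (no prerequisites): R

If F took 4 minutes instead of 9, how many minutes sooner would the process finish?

5

Actual critical path: R→C→F = 2+9+9 = 20 ⇒ 20 minutes.
F is on the critical path; changing it to 4 makes that path 15 minutes.
No other chain overtakes it, so the finish is 15 minutes.
Change in finish: 15 − 20 = -5 minutes.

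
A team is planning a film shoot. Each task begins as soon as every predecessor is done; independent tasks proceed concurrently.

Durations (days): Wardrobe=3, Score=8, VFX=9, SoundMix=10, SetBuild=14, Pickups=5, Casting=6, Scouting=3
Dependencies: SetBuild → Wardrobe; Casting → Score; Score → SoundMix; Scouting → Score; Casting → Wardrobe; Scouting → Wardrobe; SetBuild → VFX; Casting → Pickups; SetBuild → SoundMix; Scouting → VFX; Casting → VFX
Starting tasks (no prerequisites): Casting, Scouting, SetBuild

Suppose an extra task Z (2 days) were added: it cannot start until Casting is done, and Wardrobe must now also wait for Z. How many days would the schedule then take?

24

Originally the schedule takes 24 days.
With Z inserted, Wardrobe now waits for max(Scouting, SetBuild, Casting, Z).
New critical path: Casting→Score→SoundMix = 6+8+10 = 24 ⇒ 24 days.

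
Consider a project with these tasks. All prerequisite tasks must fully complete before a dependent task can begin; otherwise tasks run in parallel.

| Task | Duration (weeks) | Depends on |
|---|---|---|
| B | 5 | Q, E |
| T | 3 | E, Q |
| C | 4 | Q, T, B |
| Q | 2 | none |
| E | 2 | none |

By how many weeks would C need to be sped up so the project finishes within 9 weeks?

Current finish: 11 weeks; target: 9.
C is on every critical path, so each week cut from C cuts the finish by one (this holds down to a finish of 8).
Need 11 − 9 = 2 weeks off C → C becomes 2 weeks, finish becomes 9.

2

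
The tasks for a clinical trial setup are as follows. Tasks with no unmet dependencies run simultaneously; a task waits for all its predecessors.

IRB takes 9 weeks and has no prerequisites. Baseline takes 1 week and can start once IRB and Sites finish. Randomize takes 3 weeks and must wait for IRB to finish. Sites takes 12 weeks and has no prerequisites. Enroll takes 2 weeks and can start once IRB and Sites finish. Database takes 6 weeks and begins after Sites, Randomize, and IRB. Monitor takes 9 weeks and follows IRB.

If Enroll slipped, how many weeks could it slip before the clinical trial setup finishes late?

4

IRB→Randomize→Database = 9+3+6 = 18 sets the makespan at 18 weeks.
Longest path through Enroll: 14 weeks (earliest finish 14, latest finish 18).
So Enroll can slip 18 − 14 = 4 weeks.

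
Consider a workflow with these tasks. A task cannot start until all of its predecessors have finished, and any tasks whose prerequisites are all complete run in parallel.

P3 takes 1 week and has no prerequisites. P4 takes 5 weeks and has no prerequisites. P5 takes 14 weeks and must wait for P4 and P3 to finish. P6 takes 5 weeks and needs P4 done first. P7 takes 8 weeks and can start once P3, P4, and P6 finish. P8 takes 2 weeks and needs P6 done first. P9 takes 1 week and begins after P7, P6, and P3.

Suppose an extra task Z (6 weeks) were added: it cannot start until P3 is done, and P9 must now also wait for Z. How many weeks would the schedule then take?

Originally the schedule takes 19 weeks.
With Z inserted, P9 now waits for max(P7, P6, P3, Z).
New critical path: P4→P5 = 5+14 = 19 ⇒ 19 weeks.

19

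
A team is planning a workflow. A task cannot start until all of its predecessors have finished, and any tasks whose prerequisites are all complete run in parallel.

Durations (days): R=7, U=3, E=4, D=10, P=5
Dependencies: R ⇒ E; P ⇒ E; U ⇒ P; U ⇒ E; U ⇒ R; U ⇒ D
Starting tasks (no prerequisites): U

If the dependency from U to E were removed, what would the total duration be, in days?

14

With the dependency in place, U→R→E = 3+7+4 = 14 sets the finish at 14 days.
Dropping U→E doesn't change E's earliest start (10); another predecessor still binds.
After: U→R→E = 3+7+4 = 14 → 14 days.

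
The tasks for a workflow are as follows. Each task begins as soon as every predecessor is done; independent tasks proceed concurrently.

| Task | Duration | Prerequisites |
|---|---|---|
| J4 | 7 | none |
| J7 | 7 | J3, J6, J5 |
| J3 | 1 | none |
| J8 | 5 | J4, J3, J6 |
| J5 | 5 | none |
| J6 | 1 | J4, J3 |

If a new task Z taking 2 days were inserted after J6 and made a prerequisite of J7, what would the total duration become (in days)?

Originally the workflow takes 15 days.
With Z inserted, J7 now waits for max(J3, J6, J5, Z).
New critical path: J4→J6→Z→J7 = 7+1+2+7 = 17 ⇒ 17 days.

17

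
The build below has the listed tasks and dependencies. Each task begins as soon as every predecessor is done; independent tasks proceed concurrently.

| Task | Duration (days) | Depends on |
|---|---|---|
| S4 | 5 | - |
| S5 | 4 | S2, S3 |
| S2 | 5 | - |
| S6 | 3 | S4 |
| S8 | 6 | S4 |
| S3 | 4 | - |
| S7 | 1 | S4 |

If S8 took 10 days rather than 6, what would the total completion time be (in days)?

Baseline: S4→S8 = 5+6 = 11 → 11 days.
Since S8 is critical, the +4 change carries straight to that chain (now 15 days).
The critical path is still S4→S8; finish is now 15 days.

15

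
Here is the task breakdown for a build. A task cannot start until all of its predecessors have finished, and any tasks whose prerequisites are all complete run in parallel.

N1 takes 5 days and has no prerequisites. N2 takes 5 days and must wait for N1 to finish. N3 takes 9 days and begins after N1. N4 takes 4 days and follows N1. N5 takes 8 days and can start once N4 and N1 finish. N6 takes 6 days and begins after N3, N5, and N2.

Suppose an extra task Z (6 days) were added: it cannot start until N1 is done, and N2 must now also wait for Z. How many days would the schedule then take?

23

Originally the schedule takes 23 days.
With Z inserted, N2 now waits for max(N1, Z).
New critical path: N1→N4→N5→N6 = 5+4+8+6 = 23 ⇒ 23 days.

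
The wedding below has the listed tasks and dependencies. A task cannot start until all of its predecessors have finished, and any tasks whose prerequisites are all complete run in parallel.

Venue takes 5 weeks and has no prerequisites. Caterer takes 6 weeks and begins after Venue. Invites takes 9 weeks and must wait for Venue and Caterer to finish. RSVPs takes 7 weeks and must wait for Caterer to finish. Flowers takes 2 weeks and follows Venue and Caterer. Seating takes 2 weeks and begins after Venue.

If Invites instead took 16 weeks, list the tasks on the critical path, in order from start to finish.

Critical path before the change: Venue→Caterer→Invites = 5+6+9 = 20 giving 20 weeks.
Invites is on the critical path; changing it to 16 makes that path 27 weeks.
That remains the longest chain; total 27 weeks.

Venue, Caterer, Invites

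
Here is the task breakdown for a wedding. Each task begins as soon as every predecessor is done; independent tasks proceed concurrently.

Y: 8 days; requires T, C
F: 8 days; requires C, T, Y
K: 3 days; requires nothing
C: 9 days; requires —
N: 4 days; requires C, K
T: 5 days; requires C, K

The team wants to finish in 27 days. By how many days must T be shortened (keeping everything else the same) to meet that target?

3

Current finish: 30 days; target: 27.
T is on every critical path, so each day cut from T cuts the finish by one (this holds down to a finish of 26).
Need 30 − 27 = 3 days off T → T becomes 2 days, finish becomes 27.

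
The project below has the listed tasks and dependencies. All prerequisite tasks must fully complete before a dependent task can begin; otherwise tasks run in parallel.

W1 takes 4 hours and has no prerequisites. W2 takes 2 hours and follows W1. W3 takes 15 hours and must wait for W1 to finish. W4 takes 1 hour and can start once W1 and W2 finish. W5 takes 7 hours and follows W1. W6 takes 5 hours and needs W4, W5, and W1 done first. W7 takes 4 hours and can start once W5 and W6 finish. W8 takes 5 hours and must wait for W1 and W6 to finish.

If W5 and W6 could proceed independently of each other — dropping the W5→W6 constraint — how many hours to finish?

19

With the dependency in place, W1→W5→W6→W8 = 4+7+5+5 = 21 sets the finish at 21 hours.
Without W5→W6, W6's earliest start moves from 11 to 7.
New critical path: W1→W3 = 4+15 = 19 ⇒ 19 hours.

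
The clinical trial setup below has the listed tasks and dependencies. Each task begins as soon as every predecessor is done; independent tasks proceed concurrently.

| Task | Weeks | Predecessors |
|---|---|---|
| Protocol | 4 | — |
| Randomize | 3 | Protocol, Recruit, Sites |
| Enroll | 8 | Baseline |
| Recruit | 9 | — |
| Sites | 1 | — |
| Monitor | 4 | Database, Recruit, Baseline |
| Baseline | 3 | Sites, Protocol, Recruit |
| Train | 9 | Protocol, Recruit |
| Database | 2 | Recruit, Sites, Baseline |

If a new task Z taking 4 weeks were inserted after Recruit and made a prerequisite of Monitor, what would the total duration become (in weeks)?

Originally the schedule takes 20 weeks.
With Z inserted, Monitor now waits for max(Database, Recruit, Baseline, Z).
New critical path: Recruit→Baseline→Enroll = 9+3+8 = 20 ⇒ 20 weeks.

20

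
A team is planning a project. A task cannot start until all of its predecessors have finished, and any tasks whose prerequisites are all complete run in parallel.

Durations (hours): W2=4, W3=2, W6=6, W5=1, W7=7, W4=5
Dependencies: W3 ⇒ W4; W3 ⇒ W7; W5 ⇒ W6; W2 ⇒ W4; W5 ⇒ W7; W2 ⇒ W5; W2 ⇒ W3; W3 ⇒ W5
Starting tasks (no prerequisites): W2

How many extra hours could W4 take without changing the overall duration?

3

The longest chain is W2→W3→W5→W7 = 4+2+1+7 = 14; overall finish 14 hours.
The longest chain containing W4 totals 11 hours.
So W4 can slip 14 − 11 = 3 hours.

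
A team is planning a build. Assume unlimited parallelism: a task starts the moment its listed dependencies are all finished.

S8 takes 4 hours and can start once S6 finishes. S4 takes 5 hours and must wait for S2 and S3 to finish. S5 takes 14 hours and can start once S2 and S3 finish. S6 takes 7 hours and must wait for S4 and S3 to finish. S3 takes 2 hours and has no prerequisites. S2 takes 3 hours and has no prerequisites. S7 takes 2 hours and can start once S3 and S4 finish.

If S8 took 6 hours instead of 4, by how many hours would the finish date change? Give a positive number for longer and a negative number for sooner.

Critical path before the change: S2→S4→S6→S8 = 3+5+7+4 = 19 giving 19 hours.
S8 is on the critical path; changing it to 6 makes that path 21 hours.
The critical path is still S2→S4→S6→S8; finish is now 21 hours.
Change in finish: 21 − 19 = +2 hours.

2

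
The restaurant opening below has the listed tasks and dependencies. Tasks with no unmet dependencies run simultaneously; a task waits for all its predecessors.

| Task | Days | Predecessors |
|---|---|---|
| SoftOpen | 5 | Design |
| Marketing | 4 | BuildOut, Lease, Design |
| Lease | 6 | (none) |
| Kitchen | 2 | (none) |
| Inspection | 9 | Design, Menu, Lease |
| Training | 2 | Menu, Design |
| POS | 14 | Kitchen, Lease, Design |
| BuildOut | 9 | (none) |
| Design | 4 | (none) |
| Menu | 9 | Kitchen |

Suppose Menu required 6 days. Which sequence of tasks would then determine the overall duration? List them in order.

Actual critical path: Kitchen→Menu→Inspection = 2+9+9 = 20 ⇒ 20 days.
Menu is on the critical path; changing it to 6 makes that path 17 days.
New critical path: Lease→POS = 6+14 = 20 ⇒ 20 days.

Lease, POS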